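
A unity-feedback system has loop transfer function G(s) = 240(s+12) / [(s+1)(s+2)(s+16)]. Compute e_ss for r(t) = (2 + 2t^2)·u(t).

infinity

The open loop has no poles at the origin → type 0 system. Taking each input component in turn:
  • 2: e_ss = 2/(1+K_p) with K_p=90 → 2/91.
  • 2t^2: a type-0 system cannot track it, e_ss → ∞.
The unbounded component dominates.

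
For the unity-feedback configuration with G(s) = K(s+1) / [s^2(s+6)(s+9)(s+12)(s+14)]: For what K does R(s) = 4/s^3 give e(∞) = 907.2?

The open loop has two poles at the origin → type 2 system.
K_a = lim_{s→0} s^2·G(s) = K·1 / (6·9·12·14) = (1/9072)·K.
e_ss = 4/K_a = 907.2 ⇒ K_a = 5/1134 ⇒ K = (5/1134)/(1/9072) = 40.

40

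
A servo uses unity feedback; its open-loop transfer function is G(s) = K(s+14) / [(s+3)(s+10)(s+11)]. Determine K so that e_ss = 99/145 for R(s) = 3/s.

80

No free integrators in G(s): this is a type 0 system.
K_p = lim_{s→0} G(s) = K·14 / (3·10·11) = (7/165)·K.
e_ss = 3/(1 + K_p) = 99/145 ⇒ 1 + (7/165)·K = 145/33 ⇒ K = 80.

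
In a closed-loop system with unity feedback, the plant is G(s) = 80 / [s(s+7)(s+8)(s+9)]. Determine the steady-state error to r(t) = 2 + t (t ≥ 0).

G(s) has one factor of s in the denominator, so the system is type 1. By superposition:
  • 2: tracked with zero error.
  • t: e_ss = 1/K_v with K_v=10/63 → 6.3.
Total e_ss = 6.3.

6.3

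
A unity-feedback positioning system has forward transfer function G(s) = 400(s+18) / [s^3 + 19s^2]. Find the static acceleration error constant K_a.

7200/19

The denominator has no term below 19s^2 — 2 poles at s=0, type 2.
K_a = lim_{s→0} s^2·G(s) = 400·18 / 19 = 7200/19.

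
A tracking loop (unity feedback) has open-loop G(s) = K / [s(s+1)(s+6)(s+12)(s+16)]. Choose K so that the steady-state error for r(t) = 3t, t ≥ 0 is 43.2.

80

System type = 1 (one pole at s=0).
K_v = lim_{s→0} s·G(s) = K / (1·6·12·16) = (1/1152)·K.
e_ss = 3/K_v = 43.2 ⇒ K_v = 5/72 ⇒ K = (5/72)/(1/1152) = 80.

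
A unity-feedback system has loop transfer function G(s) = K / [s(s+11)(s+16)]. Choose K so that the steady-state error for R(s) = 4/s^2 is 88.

G(s) has one factor of s in the denominator, so the system is type 1.
K_v = lim_{s→0} s·G(s) = K / (11·16) = (1/176)·K.
e_ss = 4/K_v = 88 ⇒ K_v = 1/22 ⇒ K = (1/22)/(1/176) = 8.

8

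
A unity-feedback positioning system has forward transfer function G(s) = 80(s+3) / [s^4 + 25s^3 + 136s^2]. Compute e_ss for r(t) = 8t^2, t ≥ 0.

Lowest-order denominator term is 136s^2, so the open loop has 2 poles at the origin → type 2 system.
K_a = lim_{s→0} s^2·G(s) = 80·3 / 136 = 30/17.
r(t) = 8t^2 gives R(s) = 16/s^3.
e_ss = 16/K_a = 16/(30/17) = 136/15.

136/15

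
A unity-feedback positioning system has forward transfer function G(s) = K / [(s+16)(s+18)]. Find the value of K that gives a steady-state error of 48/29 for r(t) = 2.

G(s) has no factors of s in the denominator, so the system is type 0.
K_p = lim_{s→0} G(s) = K / (16·18) = (1/288)·K.
e_ss = 2/(1 + K_p) = 48/29 ⇒ 1 + (1/288)·K = 29/24 ⇒ K = 60.

60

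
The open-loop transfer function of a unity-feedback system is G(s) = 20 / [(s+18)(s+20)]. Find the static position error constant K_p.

1/18

G(s) has no factors of s in the denominator, so the system is type 0.
K_p = lim_{s→0} G(s) = 20 / (18·20) = 1/18.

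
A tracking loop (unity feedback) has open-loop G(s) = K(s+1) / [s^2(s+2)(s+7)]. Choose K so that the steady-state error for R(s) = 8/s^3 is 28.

4

Two free integrators in G(s): this is a type 2 system.
K_a = lim_{s→0} s^2·G(s) = K·1 / (2·7) = (1/14)·K.
e_ss = 8/K_a = 28 ⇒ K_a = 2/7 ⇒ K = (2/7)/(1/14) = 4.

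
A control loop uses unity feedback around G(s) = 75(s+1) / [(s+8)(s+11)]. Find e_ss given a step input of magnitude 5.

The open loop has no poles at the origin → type 0 system.
K_p = lim_{s→0} G(s) = 75·1 / (8·11) = 75/88.
e_ss = 5/(1 + K_p) = 5/(163/88) = 440/163.

440/163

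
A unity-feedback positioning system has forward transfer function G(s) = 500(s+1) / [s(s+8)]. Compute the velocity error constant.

System type = 1 (one pole at s=0).
K_v = lim_{s→0} s·G(s) = 500·1 / (8) = 62.5.

62.5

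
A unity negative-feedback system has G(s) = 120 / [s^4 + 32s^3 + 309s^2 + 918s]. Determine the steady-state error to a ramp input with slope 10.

Lowest-order denominator term is 918s, so the open loop has 1 pole at the origin → type 1 system.
K_v = lim_{s→0} s·G(s) = 120 / 918 = 20/153.
e_ss = 10/K_v = 10/(20/153) = 76.5.

76.5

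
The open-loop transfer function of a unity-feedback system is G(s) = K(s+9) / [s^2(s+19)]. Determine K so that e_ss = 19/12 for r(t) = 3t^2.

8

The open loop has two poles at the origin → type 2 system.
K_a = lim_{s→0} s^2·G(s) = K·9 / (19) = (9/19)·K.
e_ss = 6/K_a = 19/12 ⇒ K_a = 72/19 ⇒ K = (72/19)/(9/19) = 8.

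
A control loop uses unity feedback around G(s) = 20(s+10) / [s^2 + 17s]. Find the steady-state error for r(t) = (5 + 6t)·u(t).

0.51

Lowest-order denominator term is 17s, so the open loop has 1 pole at the origin → type 1 system. Treating each term separately:
  • 5: tracked with zero error.
  • 6t: e_ss = 6/K_v with K_v=200/17 → 0.51.
Total e_ss = 0.51.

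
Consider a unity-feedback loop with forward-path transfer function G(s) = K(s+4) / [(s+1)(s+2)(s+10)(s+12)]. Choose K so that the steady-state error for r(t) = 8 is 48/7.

System type = 0 (no poles at s=0).
K_p = lim_{s→0} G(s) = K·4 / (1·2·10·12) = (1/60)·K.
e_ss = 8/(1 + K_p) = 48/7 ⇒ 1 + (1/60)·K = 7/6 ⇒ K = 10.

10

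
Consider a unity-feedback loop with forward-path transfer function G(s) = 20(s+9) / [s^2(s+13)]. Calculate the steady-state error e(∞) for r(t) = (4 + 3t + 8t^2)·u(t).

52/45

Two free integrators in G(s): this is a type 2 system. Taking each input component in turn:
  • 4: tracked with zero error.
  • 3t: tracked with zero error.
  • 8t^2: e_ss = 16/K_a with K_a=180/13 → 52/45.
Total e_ss = 52/45.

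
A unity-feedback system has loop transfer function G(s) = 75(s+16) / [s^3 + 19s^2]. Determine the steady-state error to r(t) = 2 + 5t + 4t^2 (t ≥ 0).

19/150

Lowest-order denominator term is 19s^2, so the open loop has 2 poles at the origin → type 2 system. Taking each input component in turn:
  • 2: tracked with zero error.
  • 5t: tracked with zero error.
  • 4t^2: e_ss = 8/K_a with K_a=1200/19 → 19/150.
Total e_ss = 19/150.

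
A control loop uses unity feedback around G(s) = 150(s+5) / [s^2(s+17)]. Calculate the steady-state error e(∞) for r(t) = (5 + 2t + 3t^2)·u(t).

G(s) has two factors of s in the denominator, so the system is type 2. Treating each term separately:
  • 5: tracked with zero error.
  • 2t: tracked with zero error.
  • 3t^2: e_ss = 6/K_a with K_a=750/17 → 0.136.
Total e_ss = 0.136.

0.136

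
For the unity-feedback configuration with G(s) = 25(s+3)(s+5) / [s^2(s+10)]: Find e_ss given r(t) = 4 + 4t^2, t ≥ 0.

16/75

Two free integrators in G(s): this is a type 2 system. Treating each term separately:
  • 4: tracked with zero error.
  • 4t^2: e_ss = 8/K_a with K_a=37.5 → 16/75.
Total e_ss = 16/75.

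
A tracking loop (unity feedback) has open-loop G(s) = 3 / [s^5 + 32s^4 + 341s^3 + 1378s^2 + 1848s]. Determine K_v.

Factoring s from the denominator leaves a polynomial with constant term 1848, so the system is type 1.
K_v = lim_{s→0} s·G(s) = 3 / 1848 = 1/616.

1/616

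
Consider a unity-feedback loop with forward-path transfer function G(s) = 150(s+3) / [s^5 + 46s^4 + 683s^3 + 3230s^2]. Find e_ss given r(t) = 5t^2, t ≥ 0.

646/9

Factoring s^2 from the denominator leaves a polynomial with constant term 3230, so the system is type 2.
K_a = lim_{s→0} s^2·G(s) = 150·3 / 3230 = 45/323.
r(t) = 5t^2 gives R(s) = 10/s^3.
e_ss = 10/K_a = 10/(45/323) = 646/9.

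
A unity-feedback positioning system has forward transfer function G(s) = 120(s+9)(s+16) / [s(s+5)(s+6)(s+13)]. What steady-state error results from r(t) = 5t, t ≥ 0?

G(s) has one factor of s in the denominator, so the system is type 1.
K_v = lim_{s→0} s·G(s) = 120·9·16 / (5·6·13) = 576/13.
e_ss = 5/K_v = 5/(576/13) = 65/576.

65/576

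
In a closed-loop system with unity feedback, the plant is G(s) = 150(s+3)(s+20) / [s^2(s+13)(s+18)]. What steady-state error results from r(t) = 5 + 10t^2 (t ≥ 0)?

0.52

Two free integrators in G(s): this is a type 2 system. Taking each input component in turn:
  • 5: tracked with zero error.
  • 10t^2: e_ss = 20/K_a with K_a=500/13 → 0.52.
Total e_ss = 0.52.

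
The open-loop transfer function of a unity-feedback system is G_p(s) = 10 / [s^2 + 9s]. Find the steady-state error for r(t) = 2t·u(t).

1.8

The denominator has no term below 9s — 1 pole at s=0, type 1.
K_v = lim_{s→0} s·G_p(s) = 10 / 9 = 10/9.
e_ss = 2/K_v = 2/(10/9) = 1.8.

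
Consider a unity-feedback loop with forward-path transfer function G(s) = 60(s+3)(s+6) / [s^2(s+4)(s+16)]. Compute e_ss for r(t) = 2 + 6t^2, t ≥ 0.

System type = 2 (two poles at s=0). By superposition:
  • 2: tracked with zero error.
  • 6t^2: e_ss = 12/K_a with K_a=16.875 → 32/45.
Total e_ss = 32/45.

32/45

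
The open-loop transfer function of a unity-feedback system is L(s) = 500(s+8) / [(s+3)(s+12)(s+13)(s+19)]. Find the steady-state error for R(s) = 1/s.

L(s) has no factors of s in the denominator, so the system is type 0.
K_p = lim_{s→0} L(s) = 500·8 / (3·12·13·19) = 1000/2223.
e_ss = 1/(1 + K_p) = 1/(3223/2223) = 2223/3223.

2223/3223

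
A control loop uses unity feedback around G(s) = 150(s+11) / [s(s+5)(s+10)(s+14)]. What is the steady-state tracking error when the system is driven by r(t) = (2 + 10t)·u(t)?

One free integrator in G(s): this is a type 1 system. Taking each input component in turn:
  • 2: tracked with zero error.
  • 10t: e_ss = 10/K_v with K_v=33/14 → 140/33.
Total e_ss = 140/33.

140/33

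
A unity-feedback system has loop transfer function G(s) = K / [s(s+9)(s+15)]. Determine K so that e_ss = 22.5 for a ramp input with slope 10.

60

One free integrator in G(s): this is a type 1 system.
K_v = lim_{s→0} s·G(s) = K / (9·15) = (1/135)·K.
e_ss = 10/K_v = 22.5 ⇒ K_v = 4/9 ⇒ K = (4/9)/(1/135) = 60.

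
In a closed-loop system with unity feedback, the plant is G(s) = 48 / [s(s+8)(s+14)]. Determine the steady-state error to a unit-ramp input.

7/3

The open loop has one pole at the origin → type 1 system.
K_v = lim_{s→0} s·G(s) = 48 / (8·14) = 3/7.
e_ss = 1/K_v = 1/(3/7) = 7/3.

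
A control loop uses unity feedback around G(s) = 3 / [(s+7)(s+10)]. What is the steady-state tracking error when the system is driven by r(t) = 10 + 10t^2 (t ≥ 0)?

The open loop has no poles at the origin → type 0 system. Taking each input component in turn:
  • 10: e_ss = 10/(1+K_p) with K_p=3/70 → 700/73.
  • 10t^2: a type-0 system cannot track it, e_ss → ∞.
The unbounded component dominates.

infinity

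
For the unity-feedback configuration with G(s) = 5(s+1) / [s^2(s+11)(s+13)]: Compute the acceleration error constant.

Two free integrators in G(s): this is a type 2 system.
K_a = lim_{s→0} s^2·G(s) = 5·1 / (11·13) = 5/143.

5/143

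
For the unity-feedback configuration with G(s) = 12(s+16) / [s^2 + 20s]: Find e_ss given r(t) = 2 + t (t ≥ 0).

Lowest-order denominator term is 20s, so the open loop has 1 pole at the origin → type 1 system. Treating each term separately:
  • 2: tracked with zero error.
  • t: e_ss = 1/K_v with K_v=9.6 → 5/48.
Total e_ss = 5/48.

5/48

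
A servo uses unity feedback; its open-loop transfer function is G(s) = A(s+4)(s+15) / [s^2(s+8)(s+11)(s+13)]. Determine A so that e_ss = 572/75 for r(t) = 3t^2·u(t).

15

Two free integrators in G(s): this is a type 2 system.
K_a = lim_{s→0} s^2·G(s) = A·4·15 / (8·11·13) = (15/286)·A.
e_ss = 6/K_a = 572/75 ⇒ K_a = 225/286 ⇒ A = (225/286)/(15/286) = 15.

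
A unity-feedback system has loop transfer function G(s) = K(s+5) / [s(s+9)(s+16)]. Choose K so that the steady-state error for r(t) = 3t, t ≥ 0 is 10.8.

8

The open loop has one pole at the origin → type 1 system.
K_v = lim_{s→0} s·G(s) = K·5 / (9·16) = (5/144)·K.
e_ss = 3/K_v = 10.8 ⇒ K_v = 5/18 ⇒ K = (5/18)/(5/144) = 8.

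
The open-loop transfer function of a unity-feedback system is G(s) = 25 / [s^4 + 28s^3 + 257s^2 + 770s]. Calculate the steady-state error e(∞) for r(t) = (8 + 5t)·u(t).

The denominator has no term below 770s — 1 pole at s=0, type 1. Treating each term separately:
  • 8: tracked with zero error.
  • 5t: e_ss = 5/K_v with K_v=5/154 → 154.
Total e_ss = 154.

154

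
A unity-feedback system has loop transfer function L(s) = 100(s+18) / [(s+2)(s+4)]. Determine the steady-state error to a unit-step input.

The open loop has no poles at the origin → type 0 system.
K_p = lim_{s→0} L(s) = 100·18 / (2·4) = 225.
e_ss = 1/(1 + K_p) = 1/226.

1/226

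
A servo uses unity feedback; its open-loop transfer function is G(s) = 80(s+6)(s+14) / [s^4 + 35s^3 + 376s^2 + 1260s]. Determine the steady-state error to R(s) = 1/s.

0

Factoring s from the denominator leaves a polynomial with constant term 1260, so the system is type 1.
A type-1 system has K_p = ∞, so it tracks a step input with zero steady-state error.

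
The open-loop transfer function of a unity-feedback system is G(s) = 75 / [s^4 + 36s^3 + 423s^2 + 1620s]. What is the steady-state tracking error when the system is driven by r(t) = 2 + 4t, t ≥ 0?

86.4

Lowest-order denominator term is 1620s, so the open loop has 1 pole at the origin → type 1 system. Taking each input component in turn:
  • 2: tracked with zero error.
  • 4t: e_ss = 4/K_v with K_v=5/108 → 86.4.
Total e_ss = 86.4.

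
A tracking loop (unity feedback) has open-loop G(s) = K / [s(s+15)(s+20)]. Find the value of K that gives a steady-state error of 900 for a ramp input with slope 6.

G(s) has one factor of s in the denominator, so the system is type 1.
K_v = lim_{s→0} s·G(s) = K / (15·20) = (1/300)·K.
e_ss = 6/K_v = 900 ⇒ K_v = 1/150 ⇒ K = (1/150)/(1/300) = 2.

2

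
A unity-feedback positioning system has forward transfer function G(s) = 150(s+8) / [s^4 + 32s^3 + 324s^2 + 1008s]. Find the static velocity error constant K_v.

25/21

Factoring s from the denominator leaves a polynomial with constant term 1008, so the system is type 1.
K_v = lim_{s→0} s·G(s) = 150·8 / 1008 = 25/21.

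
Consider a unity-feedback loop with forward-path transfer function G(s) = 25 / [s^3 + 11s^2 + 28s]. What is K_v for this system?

25/28

Lowest-order denominator term is 28s, so the open loop has 1 pole at the origin → type 1 system.
K_v = lim_{s→0} s·G(s) = 25 / 28 = 25/28.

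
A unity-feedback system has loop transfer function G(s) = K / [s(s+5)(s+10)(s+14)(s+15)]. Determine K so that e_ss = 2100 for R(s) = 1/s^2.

System type = 1 (one pole at s=0).
K_v = lim_{s→0} s·G(s) = K / (5·10·14·15) = (1/10500)·K.
e_ss = 1/K_v = 2100 ⇒ K_v = 1/2100 ⇒ K = (1/2100)/(1/10500) = 5.

5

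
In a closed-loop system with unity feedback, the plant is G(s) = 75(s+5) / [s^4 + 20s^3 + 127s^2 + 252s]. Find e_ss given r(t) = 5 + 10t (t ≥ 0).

Factoring s from the denominator leaves a polynomial with constant term 252, so the system is type 1. Taking each input component in turn:
  • 5: tracked with zero error.
  • 10t: e_ss = 10/K_v with K_v=125/84 → 6.72.
Total e_ss = 6.72.

6.72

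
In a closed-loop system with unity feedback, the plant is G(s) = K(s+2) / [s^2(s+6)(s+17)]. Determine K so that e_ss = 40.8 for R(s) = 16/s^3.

System type = 2 (two poles at s=0).
K_a = lim_{s→0} s^2·G(s) = K·2 / (6·17) = (1/51)·K.
e_ss = 16/K_a = 40.8 ⇒ K_a = 20/51 ⇒ K = (20/51)/(1/51) = 20.

20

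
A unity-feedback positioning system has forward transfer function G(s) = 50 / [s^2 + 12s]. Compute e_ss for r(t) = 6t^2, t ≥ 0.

Lowest-order denominator term is 12s, so the open loop has 1 pole at the origin → type 1 system.
K_a = lim_{s→0} s^2·G(s) = 0; the steady-state error to this parabolic input grows without bound.

infinity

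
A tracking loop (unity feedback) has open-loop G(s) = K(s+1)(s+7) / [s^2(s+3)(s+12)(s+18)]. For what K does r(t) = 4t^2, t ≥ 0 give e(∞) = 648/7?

Two free integrators in G(s): this is a type 2 system.
K_a = lim_{s→0} s^2·G(s) = K·1·7 / (3·12·18) = (7/648)·K.
e_ss = 8/K_a = 648/7 ⇒ K_a = 7/81 ⇒ K = (7/81)/(7/648) = 8.

8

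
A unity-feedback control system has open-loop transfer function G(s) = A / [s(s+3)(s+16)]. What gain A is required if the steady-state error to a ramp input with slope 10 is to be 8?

60

G(s) has one factor of s in the denominator, so the system is type 1.
K_v = lim_{s→0} s·G(s) = A / (3·16) = (1/48)·A.
e_ss = 10/K_v = 8 ⇒ K_v = 1.25 ⇒ A = 1.25/(1/48) = 60.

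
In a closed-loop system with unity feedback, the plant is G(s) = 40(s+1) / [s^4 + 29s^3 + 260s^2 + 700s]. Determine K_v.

2/35

Lowest-order denominator term is 700s, so the open loop has 1 pole at the origin → type 1 system.
K_v = lim_{s→0} s·G(s) = 40·1 / 700 = 2/35.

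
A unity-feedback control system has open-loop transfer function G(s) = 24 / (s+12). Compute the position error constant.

2

System type = 0 (no poles at s=0).
K_p = lim_{s→0} G(s) = 24 / (12) = 2.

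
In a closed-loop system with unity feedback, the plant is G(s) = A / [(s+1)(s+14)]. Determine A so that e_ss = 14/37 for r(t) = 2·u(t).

60

System type = 0 (no poles at s=0).
K_p = lim_{s→0} G(s) = A / (1·14) = (1/14)·A.
e_ss = 2/(1 + K_p) = 14/37 ⇒ 1 + (1/14)·A = 37/7 ⇒ A = 60.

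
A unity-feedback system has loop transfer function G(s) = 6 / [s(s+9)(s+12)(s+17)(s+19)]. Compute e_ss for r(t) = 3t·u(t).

17442

G(s) has one factor of s in the denominator, so the system is type 1.
K_v = lim_{s→0} s·G(s) = 6 / (9·12·17·19) = 1/5814.
e_ss = 3/K_v = 3/(1/5814) = 17442.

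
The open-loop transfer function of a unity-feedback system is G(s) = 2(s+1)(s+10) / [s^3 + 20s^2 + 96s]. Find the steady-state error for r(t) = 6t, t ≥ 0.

28.8

Factoring s from the denominator leaves a polynomial with constant term 96, so the system is type 1.
K_v = lim_{s→0} s·G(s) = 2·1·10 / 96 = 5/24.
e_ss = 6/K_v = 6/(5/24) = 28.8.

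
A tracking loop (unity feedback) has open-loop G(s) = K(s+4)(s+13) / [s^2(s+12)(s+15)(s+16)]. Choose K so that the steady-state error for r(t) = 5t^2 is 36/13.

200

Two free integrators in G(s): this is a type 2 system.
K_a = lim_{s→0} s^2·G(s) = K·4·13 / (12·15·16) = (13/720)·K.
e_ss = 10/K_a = 36/13 ⇒ K_a = 65/18 ⇒ K = (65/18)/(13/720) = 200.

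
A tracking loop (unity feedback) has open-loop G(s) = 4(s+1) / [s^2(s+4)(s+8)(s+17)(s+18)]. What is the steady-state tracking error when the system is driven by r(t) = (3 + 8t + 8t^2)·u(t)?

39168

Two free integrators in G(s): this is a type 2 system. Taking each input component in turn:
  • 3: tracked with zero error.
  • 8t: tracked with zero error.
  • 8t^2: e_ss = 16/K_a with K_a=1/2448 → 39168.
Total e_ss = 39168.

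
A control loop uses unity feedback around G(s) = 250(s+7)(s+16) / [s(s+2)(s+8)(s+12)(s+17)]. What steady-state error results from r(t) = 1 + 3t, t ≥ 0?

G(s) has one factor of s in the denominator, so the system is type 1. Treating each term separately:
  • 1: tracked with zero error.
  • 3t: e_ss = 3/K_v with K_v=875/102 → 306/875.
Total e_ss = 306/875.

306/875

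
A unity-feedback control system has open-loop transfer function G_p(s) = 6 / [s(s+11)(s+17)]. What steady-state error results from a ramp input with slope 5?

935/6

System type = 1 (one pole at s=0).
K_v = lim_{s→0} s·G_p(s) = 6 / (11·17) = 6/187.
e_ss = 5/K_v = 5/(6/187) = 935/6.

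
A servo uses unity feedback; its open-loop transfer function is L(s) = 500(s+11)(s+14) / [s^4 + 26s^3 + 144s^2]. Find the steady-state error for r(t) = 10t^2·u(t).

The denominator has no term below 144s^2 — 2 poles at s=0, type 2.
K_a = lim_{s→0} s^2·L(s) = 500·11·14 / 144 = 9625/18.
r(t) = 10t^2 gives R(s) = 20/s^3.
e_ss = 20/K_a = 20/(9625/18) = 72/1925.

72/1925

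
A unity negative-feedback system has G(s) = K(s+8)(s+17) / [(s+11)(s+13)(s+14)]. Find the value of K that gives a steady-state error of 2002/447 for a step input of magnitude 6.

5

No free integrators in G(s): this is a type 0 system.
K_p = lim_{s→0} G(s) = K·8·17 / (11·13·14) = (68/1001)·K.
e_ss = 6/(1 + K_p) = 2002/447 ⇒ 1 + (68/1001)·K = 1341/1001 ⇒ K = 5.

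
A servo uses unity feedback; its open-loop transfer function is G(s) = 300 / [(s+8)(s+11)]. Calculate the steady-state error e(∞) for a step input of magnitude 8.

176/97

No free integrators in G(s): this is a type 0 system.
K_p = lim_{s→0} G(s) = 300 / (8·11) = 75/22.
e_ss = 8/(1 + K_p) = 8/(97/22) = 176/97.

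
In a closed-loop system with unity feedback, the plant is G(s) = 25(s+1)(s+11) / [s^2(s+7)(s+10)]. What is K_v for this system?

K_v = lim_{s→0} s·G(s); with 2 poles at the origin the limit diverges, so K_v = ∞.

infinity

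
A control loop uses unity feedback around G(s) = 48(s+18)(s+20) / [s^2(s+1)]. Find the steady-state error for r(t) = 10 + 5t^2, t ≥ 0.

1/1728

Two free integrators in G(s): this is a type 2 system. Taking each input component in turn:
  • 10: tracked with zero error.
  • 5t^2: e_ss = 10/K_a with K_a=17280 → 1/1728.
Total e_ss = 1/1728.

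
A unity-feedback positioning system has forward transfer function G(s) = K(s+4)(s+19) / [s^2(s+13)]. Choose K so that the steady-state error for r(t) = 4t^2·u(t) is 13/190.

20

The open loop has two poles at the origin → type 2 system.
K_a = lim_{s→0} s^2·G(s) = K·4·19 / (13) = (76/13)·K.
e_ss = 8/K_a = 13/190 ⇒ K_a = 1520/13 ⇒ K = (1520/13)/(76/13) = 20.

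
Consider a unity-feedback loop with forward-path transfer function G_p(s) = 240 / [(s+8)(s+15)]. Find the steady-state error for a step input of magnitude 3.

G_p(s) has no factors of s in the denominator, so the system is type 0.
K_p = lim_{s→0} G_p(s) = 240 / (8·15) = 2.
e_ss = 3/(1 + K_p) = 3/3 = 1.

1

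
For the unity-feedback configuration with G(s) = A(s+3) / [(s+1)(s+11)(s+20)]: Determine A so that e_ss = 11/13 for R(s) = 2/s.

100

The open loop has no poles at the origin → type 0 system.
K_p = lim_{s→0} G(s) = A·3 / (1·11·20) = (3/220)·A.
e_ss = 2/(1 + K_p) = 11/13 ⇒ 1 + (3/220)·A = 26/11 ⇒ A = 100.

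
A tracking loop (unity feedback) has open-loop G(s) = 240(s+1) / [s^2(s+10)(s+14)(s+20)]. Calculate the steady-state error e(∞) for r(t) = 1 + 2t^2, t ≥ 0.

The open loop has two poles at the origin → type 2 system. By superposition:
  • 1: tracked with zero error.
  • 2t^2: e_ss = 4/K_a with K_a=3/35 → 140/3.
Total e_ss = 140/3.

140/3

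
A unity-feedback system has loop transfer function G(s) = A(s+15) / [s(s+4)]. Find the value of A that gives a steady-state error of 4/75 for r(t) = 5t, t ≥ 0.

One free integrator in G(s): this is a type 1 system.
K_v = lim_{s→0} s·G(s) = A·15 / (4) = 3.75·A.
e_ss = 5/K_v = 4/75 ⇒ K_v = 93.75 ⇒ A = 93.75/3.75 = 25.

25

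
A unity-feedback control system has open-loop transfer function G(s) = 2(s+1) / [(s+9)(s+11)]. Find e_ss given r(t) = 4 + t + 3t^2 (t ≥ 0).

infinity

No free integrators in G(s): this is a type 0 system. Taking each input component in turn:
  • 4: e_ss = 4/(1+K_p) with K_p=2/99 → 396/101.
  • t: a type-0 system cannot track it, e_ss → ∞.
  • 3t^2: a type-0 system cannot track it, e_ss → ∞.
The unbounded component dominates.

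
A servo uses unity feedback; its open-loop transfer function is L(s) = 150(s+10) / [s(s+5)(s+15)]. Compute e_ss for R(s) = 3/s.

One free integrator in L(s): this is a type 1 system.
K_p = ∞ for a type-1 system; e_ss to a step is zero.

0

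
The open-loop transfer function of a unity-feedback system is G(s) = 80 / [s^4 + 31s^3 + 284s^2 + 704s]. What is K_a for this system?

0

Factoring s from the denominator leaves a polynomial with constant term 704, so the system is type 1.
K_a = lim_{s→0} s^2·G(s) = 0 (the extra factor of s kills the finite limit).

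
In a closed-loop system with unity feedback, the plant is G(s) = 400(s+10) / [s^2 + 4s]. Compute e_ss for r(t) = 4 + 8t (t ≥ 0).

0.008

Factoring s from the denominator leaves a polynomial with constant term 4, so the system is type 1. By superposition:
  • 4: tracked with zero error.
  • 8t: e_ss = 8/K_v with K_v=1000 → 0.008.
Total e_ss = 0.008.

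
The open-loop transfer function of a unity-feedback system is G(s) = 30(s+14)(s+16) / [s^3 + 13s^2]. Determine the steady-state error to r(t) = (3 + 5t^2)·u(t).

13/672

Factoring s^2 from the denominator leaves a polynomial with constant term 13, so the system is type 2. Taking each input component in turn:
  • 3: tracked with zero error.
  • 5t^2: e_ss = 10/K_a with K_a=6720/13 → 13/672.
Total e_ss = 13/672.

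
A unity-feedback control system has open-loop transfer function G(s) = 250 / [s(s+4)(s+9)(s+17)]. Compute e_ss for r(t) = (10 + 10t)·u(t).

The open loop has one pole at the origin → type 1 system. Taking each input component in turn:
  • 10: tracked with zero error.
  • 10t: e_ss = 10/K_v with K_v=125/306 → 24.48.
Total e_ss = 24.48.

24.48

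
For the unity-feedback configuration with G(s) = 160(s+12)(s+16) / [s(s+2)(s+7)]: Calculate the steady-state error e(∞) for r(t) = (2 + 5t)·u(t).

G(s) has one factor of s in the denominator, so the system is type 1. Treating each term separately:
  • 2: tracked with zero error.
  • 5t: e_ss = 5/K_v with K_v=15360/7 → 7/3072.
Total e_ss = 7/3072.

7/3072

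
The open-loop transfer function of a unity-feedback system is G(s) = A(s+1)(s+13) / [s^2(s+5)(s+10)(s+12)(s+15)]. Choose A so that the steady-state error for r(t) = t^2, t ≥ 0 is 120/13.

System type = 2 (two poles at s=0).
K_a = lim_{s→0} s^2·G(s) = A·1·13 / (5·10·12·15) = (13/9000)·A.
e_ss = 2/K_a = 120/13 ⇒ K_a = 13/60 ⇒ A = (13/60)/(13/9000) = 150.

150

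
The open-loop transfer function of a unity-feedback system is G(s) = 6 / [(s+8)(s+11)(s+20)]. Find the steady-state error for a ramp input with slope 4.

The open loop has no poles at the origin → type 0 system.
For a type-0 system K_v = 0, so e_ss to a ramp input is unbounded.

infinity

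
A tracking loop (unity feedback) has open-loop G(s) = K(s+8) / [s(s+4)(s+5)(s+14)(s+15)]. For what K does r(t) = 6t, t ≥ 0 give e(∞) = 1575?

2

G(s) has one factor of s in the denominator, so the system is type 1.
K_v = lim_{s→0} s·G(s) = K·8 / (4·5·14·15) = (1/525)·K.
e_ss = 6/K_v = 1575 ⇒ K_v = 2/525 ⇒ K = (2/525)/(1/525) = 2.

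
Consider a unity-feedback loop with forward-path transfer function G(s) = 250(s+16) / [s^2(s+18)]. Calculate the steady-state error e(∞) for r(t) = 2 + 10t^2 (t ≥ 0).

G(s) has two factors of s in the denominator, so the system is type 2. Taking each input component in turn:
  • 2: tracked with zero error.
  • 10t^2: e_ss = 20/K_a with K_a=2000/9 → 0.09.
Total e_ss = 0.09.

0.09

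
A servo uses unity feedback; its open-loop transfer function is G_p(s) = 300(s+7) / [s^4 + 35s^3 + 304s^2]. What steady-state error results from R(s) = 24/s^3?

608/175

The denominator has no term below 304s^2 — 2 poles at s=0, type 2.
K_a = lim_{s→0} s^2·G_p(s) = 300·7 / 304 = 525/76.
r(t) = 12t^2 gives R(s) = 24/s^3.
e_ss = 24/K_a = 24/(525/76) = 608/175.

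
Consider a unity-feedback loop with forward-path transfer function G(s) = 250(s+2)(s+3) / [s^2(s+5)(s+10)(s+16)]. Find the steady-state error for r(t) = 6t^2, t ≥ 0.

6.4

The open loop has two poles at the origin → type 2 system.
K_a = lim_{s→0} s^2·G(s) = 250·2·3 / (5·10·16) = 1.875.
r(t) = 6t^2 gives R(s) = 12/s^3.
e_ss = 12/K_a = 12/1.875 = 6.4.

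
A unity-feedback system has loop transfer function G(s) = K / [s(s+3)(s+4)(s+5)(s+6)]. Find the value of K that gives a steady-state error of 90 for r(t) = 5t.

The open loop has one pole at the origin → type 1 system.
K_v = lim_{s→0} s·G(s) = K / (3·4·5·6) = (1/360)·K.
e_ss = 5/K_v = 90 ⇒ K_v = 1/18 ⇒ K = (1/18)/(1/360) = 20.

20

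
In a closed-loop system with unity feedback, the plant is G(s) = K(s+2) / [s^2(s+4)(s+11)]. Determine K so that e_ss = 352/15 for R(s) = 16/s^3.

System type = 2 (two poles at s=0).
K_a = lim_{s→0} s^2·G(s) = K·2 / (4·11) = (1/22)·K.
e_ss = 16/K_a = 352/15 ⇒ K_a = 15/22 ⇒ K = (15/22)/(1/22) = 15.

15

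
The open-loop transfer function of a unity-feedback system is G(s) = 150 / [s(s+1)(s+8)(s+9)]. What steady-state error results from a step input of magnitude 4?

0

System type = 1 (one pole at s=0).
A type-1 system has K_p = ∞, so it tracks a step input with zero steady-state error.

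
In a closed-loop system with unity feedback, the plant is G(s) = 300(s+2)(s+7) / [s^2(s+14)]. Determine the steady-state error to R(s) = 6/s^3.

0.02

Two free integrators in G(s): this is a type 2 system.
K_a = lim_{s→0} s^2·G(s) = 300·2·7 / (14) = 300.
r(t) = 3t^2 gives R(s) = 6/s^3.
e_ss = 6/K_a = 6/300 = 0.02.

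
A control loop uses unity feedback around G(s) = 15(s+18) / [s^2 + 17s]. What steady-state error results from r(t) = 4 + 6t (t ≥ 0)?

Factoring s from the denominator leaves a polynomial with constant term 17, so the system is type 1. Treating each term separately:
  • 4: tracked with zero error.
  • 6t: e_ss = 6/K_v with K_v=270/17 → 17/45.
Total e_ss = 17/45.

17/45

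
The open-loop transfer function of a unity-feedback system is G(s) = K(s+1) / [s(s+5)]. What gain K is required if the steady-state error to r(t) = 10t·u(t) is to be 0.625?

80

One free integrator in G(s): this is a type 1 system.
K_v = lim_{s→0} s·G(s) = K·1 / (5) = 0.2·K.
e_ss = 10/K_v = 0.625 ⇒ K_v = 16 ⇒ K = 16/0.2 = 80.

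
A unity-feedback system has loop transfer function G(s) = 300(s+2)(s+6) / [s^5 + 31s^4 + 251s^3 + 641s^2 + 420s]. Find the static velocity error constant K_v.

60/7

The denominator has no term below 420s — 1 pole at s=0, type 1.
K_v = lim_{s→0} s·G(s) = 300·2·6 / 420 = 60/7.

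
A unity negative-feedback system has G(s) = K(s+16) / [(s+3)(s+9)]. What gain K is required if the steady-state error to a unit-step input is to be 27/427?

G(s) has no factors of s in the denominator, so the system is type 0.
K_p = lim_{s→0} G(s) = K·16 / (3·9) = (16/27)·K.
e_ss = 1/(1 + K_p) = 27/427 ⇒ 1 + (16/27)·K = 427/27 ⇒ K = 25.

25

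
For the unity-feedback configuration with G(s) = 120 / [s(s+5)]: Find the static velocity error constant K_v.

24

The open loop has one pole at the origin → type 1 system.
K_v = lim_{s→0} s·G(s) = 120 / (5) = 24.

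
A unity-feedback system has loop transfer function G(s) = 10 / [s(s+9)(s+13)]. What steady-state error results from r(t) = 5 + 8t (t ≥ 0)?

93.6

One free integrator in G(s): this is a type 1 system. Taking each input component in turn:
  • 5: tracked with zero error.
  • 8t: e_ss = 8/K_v with K_v=10/117 → 93.6.
Total e_ss = 93.6.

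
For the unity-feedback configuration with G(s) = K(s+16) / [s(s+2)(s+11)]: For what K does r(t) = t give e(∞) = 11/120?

15

One free integrator in G(s): this is a type 1 system.
K_v = lim_{s→0} s·G(s) = K·16 / (2·11) = (8/11)·K.
e_ss = 1/K_v = 11/120 ⇒ K_v = 120/11 ⇒ K = (120/11)/(8/11) = 15.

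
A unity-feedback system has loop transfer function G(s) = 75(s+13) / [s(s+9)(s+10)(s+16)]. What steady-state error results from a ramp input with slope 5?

96/13

G(s) has one factor of s in the denominator, so the system is type 1.
K_v = lim_{s→0} s·G(s) = 75·13 / (9·10·16) = 65/96.
e_ss = 5/K_v = 5/(65/96) = 96/13.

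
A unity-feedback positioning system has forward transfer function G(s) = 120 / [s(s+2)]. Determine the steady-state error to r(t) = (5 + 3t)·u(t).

0.05

G(s) has one factor of s in the denominator, so the system is type 1. Treating each term separately:
  • 5: tracked with zero error.
  • 3t: e_ss = 3/K_v with K_v=60 → 0.05.
Total e_ss = 0.05.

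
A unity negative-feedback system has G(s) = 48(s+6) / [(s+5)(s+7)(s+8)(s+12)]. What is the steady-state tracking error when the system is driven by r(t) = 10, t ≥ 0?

G(s) has no factors of s in the denominator, so the system is type 0.
K_p = lim_{s→0} G(s) = 48·6 / (5·7·8·12) = 3/35.
e_ss = 10/(1 + K_p) = 10/(38/35) = 175/19.

175/19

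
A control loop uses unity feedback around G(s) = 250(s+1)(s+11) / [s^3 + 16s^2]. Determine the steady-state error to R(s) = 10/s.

0

The denominator has no term below 16s^2 — 2 poles at s=0, type 2.
K_p = ∞ for a type-2 system; e_ss to a step is zero.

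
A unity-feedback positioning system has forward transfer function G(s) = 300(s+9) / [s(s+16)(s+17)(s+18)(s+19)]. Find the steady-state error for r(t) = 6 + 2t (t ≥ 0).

5168/75

The open loop has one pole at the origin → type 1 system. Treating each term separately:
  • 6: tracked with zero error.
  • 2t: e_ss = 2/K_v with K_v=75/2584 → 5168/75.
Total e_ss = 5168/75.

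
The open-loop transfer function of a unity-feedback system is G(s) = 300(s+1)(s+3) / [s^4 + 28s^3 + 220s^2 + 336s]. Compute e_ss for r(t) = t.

Factoring s from the denominator leaves a polynomial with constant term 336, so the system is type 1.
K_v = lim_{s→0} s·G(s) = 300·1·3 / 336 = 75/28.
e_ss = 1/K_v = 1/(75/28) = 28/75.

28/75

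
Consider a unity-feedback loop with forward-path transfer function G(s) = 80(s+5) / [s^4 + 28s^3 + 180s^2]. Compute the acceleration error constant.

20/9

Lowest-order denominator term is 180s^2, so the open loop has 2 poles at the origin → type 2 system.
K_a = lim_{s→0} s^2·G(s) = 80·5 / 180 = 20/9.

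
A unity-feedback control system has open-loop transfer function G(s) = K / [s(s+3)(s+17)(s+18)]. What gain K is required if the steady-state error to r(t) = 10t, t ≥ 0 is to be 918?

10

G(s) has one factor of s in the denominator, so the system is type 1.
K_v = lim_{s→0} s·G(s) = K / (3·17·18) = (1/918)·K.
e_ss = 10/K_v = 918 ⇒ K_v = 5/459 ⇒ K = (5/459)/(1/918) = 10.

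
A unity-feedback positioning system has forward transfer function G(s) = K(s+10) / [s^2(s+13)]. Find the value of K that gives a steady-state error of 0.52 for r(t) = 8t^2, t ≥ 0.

40

G(s) has two factors of s in the denominator, so the system is type 2.
K_a = lim_{s→0} s^2·G(s) = K·10 / (13) = (10/13)·K.
e_ss = 16/K_a = 0.52 ⇒ K_a = 400/13 ⇒ K = (400/13)/(10/13) = 40.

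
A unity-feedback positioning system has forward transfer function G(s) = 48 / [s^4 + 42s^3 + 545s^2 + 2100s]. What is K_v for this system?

Lowest-order denominator term is 2100s, so the open loop has 1 pole at the origin → type 1 system.
K_v = lim_{s→0} s·G(s) = 48 / 2100 = 4/175.

4/175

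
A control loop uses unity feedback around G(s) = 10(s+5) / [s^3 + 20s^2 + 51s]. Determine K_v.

Factoring s from the denominator leaves a polynomial with constant term 51, so the system is type 1.
K_v = lim_{s→0} s·G(s) = 10·5 / 51 = 50/51.

50/51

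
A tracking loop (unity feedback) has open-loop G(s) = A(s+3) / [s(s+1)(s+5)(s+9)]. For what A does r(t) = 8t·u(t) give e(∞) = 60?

2

System type = 1 (one pole at s=0).
K_v = lim_{s→0} s·G(s) = A·3 / (1·5·9) = (1/15)·A.
e_ss = 8/K_v = 60 ⇒ K_v = 2/15 ⇒ A = (2/15)/(1/15) = 2.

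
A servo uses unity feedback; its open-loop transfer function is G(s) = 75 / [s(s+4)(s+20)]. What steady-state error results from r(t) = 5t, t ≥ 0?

G(s) has one factor of s in the denominator, so the system is type 1.
K_v = lim_{s→0} s·G(s) = 75 / (4·20) = 0.9375.
e_ss = 5/K_v = 5/0.9375 = 16/3.

16/3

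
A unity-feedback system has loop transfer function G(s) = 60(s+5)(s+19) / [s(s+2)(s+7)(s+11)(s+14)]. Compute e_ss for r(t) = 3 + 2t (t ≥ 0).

1078/1425

G(s) has one factor of s in the denominator, so the system is type 1. Taking each input component in turn:
  • 3: tracked with zero error.
  • 2t: e_ss = 2/K_v with K_v=1425/539 → 1078/1425.
Total e_ss = 1078/1425.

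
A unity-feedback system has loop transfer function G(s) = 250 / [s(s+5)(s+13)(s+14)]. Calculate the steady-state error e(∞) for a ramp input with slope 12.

G(s) has one factor of s in the denominator, so the system is type 1.
K_v = lim_{s→0} s·G(s) = 250 / (5·13·14) = 25/91.
e_ss = 12/K_v = 12/(25/91) = 43.68.

43.68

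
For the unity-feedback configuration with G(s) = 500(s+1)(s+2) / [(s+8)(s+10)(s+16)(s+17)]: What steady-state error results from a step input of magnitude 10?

The open loop has no poles at the origin → type 0 system.
K_p = lim_{s→0} G(s) = 500·1·2 / (8·10·16·17) = 25/544.
e_ss = 10/(1 + K_p) = 10/(569/544) = 5440/569.

5440/569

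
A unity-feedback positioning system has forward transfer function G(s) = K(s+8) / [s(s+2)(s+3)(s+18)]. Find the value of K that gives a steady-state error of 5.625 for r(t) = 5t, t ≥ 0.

The open loop has one pole at the origin → type 1 system.
K_v = lim_{s→0} s·G(s) = K·8 / (2·3·18) = (2/27)·K.
e_ss = 5/K_v = 5.625 ⇒ K_v = 8/9 ⇒ K = (8/9)/(2/27) = 12.

12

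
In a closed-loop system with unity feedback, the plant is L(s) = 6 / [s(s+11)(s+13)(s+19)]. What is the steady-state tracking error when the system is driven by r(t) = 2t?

2717/3

L(s) has one factor of s in the denominator, so the system is type 1.
K_v = lim_{s→0} s·L(s) = 6 / (11·13·19) = 6/2717.
e_ss = 2/K_v = 2/(6/2717) = 2717/3.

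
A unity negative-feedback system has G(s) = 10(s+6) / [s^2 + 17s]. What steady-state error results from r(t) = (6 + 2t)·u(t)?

The denominator has no term below 17s — 1 pole at s=0, type 1. Taking each input component in turn:
  • 6: tracked with zero error.
  • 2t: e_ss = 2/K_v with K_v=60/17 → 17/30.
Total e_ss = 17/30.

17/30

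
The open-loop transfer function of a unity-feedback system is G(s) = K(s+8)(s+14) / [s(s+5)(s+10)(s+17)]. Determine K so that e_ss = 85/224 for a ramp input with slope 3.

60

One free integrator in G(s): this is a type 1 system.
K_v = lim_{s→0} s·G(s) = K·8·14 / (5·10·17) = (56/425)·K.
e_ss = 3/K_v = 85/224 ⇒ K_v = 672/85 ⇒ K = (672/85)/(56/425) = 60.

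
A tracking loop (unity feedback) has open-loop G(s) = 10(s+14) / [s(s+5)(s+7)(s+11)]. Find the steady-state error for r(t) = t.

2.75

G(s) has one factor of s in the denominator, so the system is type 1.
K_v = lim_{s→0} s·G(s) = 10·14 / (5·7·11) = 4/11.
e_ss = 1/K_v = 1/(4/11) = 2.75.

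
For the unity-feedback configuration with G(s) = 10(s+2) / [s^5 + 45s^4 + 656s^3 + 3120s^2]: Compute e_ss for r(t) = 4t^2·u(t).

Lowest-order denominator term is 3120s^2, so the open loop has 2 poles at the origin → type 2 system.
K_a = lim_{s→0} s^2·G(s) = 10·2 / 3120 = 1/156.
r(t) = 4t^2 gives R(s) = 8/s^3.
e_ss = 8/K_a = 8/(1/156) = 1248.

1248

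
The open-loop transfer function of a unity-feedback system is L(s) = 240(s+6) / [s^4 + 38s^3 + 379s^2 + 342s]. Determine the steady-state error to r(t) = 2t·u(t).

Factoring s from the denominator leaves a polynomial with constant term 342, so the system is type 1.
K_v = lim_{s→0} s·L(s) = 240·6 / 342 = 80/19.
e_ss = 2/K_v = 2/(80/19) = 0.475.

0.475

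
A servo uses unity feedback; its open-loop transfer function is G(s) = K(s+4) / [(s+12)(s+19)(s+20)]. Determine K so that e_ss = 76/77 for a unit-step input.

G(s) has no factors of s in the denominator, so the system is type 0.
K_p = lim_{s→0} G(s) = K·4 / (12·19·20) = (1/1140)·K.
e_ss = 1/(1 + K_p) = 76/77 ⇒ 1 + (1/1140)·K = 77/76 ⇒ K = 15.

15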